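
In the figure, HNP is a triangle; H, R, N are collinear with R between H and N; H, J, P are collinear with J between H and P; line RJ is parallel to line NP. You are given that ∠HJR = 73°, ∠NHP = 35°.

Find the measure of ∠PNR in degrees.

1. ∠HPN = 73°  [RJ∥NP, corresponding at J]
2. ∠HNP = 72°  [△HNP]
3. ∠PNR = 72°  [R on ray NH]

∠PNR = 72°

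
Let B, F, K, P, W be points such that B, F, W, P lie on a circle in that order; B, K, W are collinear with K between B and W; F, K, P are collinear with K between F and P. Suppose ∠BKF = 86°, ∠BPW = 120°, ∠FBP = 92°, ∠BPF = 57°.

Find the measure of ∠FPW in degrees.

∠FPW = 63°

1. ∠FKW = 94°  [linear pair at K on BW]
2. ∠FWP = 88°  [cyclic BFWP, opposite ∠B+∠W]
3. ∠BWF = 57°  [same arc BF]
4. ∠PFW = 29°  [△FKW]
5. ∠FPW = 63°  [△FWP]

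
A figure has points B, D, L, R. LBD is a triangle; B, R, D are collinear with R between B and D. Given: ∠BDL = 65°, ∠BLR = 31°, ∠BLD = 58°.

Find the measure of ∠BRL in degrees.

1. ∠DBL = 57°  [△LBD]
2. ∠LBR = 57°  [R on ray BD]
3. ∠BRL = 92°  [△LBR]

∠BRL = 92°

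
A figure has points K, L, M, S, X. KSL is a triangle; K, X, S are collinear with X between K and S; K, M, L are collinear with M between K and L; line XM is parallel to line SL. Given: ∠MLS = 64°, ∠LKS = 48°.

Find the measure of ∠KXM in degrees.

1. ∠KLS = 64°  [M on ray LK]
2. ∠KSL = 68°  [△KSL]
3. ∠KXM = 68°  [XM∥SL, corresponding at X]

∠KXM = 68°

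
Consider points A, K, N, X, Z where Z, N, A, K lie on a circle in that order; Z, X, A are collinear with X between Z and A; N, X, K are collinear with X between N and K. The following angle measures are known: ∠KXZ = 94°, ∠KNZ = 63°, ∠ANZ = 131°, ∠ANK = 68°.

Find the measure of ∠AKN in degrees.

1. ∠AXK = 86°  [linear pair at X on ZA]
2. ∠KAZ = 63°  [same arc ZK]
3. ∠AKN = 31°  [△AXK]

∠AKN = 31°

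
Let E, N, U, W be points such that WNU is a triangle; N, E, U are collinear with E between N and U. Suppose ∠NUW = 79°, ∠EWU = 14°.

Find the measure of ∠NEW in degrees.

∠NEW = 93°

1. ∠EUW = 79°  [E on ray UN]
2. ∠UEW = 87°  [△WEU]
3. ∠NEW = 93°  [linear pair at E on NU]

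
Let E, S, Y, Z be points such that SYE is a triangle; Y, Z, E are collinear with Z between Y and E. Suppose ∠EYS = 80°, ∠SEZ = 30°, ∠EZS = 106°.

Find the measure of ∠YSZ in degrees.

1. ∠SYZ = 80°  [Z on ray YE]
2. ∠SZY = 74°  [linear pair at Z on YE]
3. ∠YSZ = 26°  [△SYZ]

∠YSZ = 26°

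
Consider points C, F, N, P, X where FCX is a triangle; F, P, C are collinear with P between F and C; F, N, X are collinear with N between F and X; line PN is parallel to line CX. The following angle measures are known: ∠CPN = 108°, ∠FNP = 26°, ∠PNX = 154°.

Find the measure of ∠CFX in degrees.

1. ∠FPN = 72°  [linear pair at P on FC]
2. ∠NFP = 82°  [△FPN]
3. ∠CFX = 82°  [P on FC, N on FX]

∠CFX = 82°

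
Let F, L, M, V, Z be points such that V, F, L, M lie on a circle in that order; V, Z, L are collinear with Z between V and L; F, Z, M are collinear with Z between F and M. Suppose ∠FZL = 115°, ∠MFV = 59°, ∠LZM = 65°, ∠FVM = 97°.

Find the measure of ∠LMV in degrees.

1. ∠MZV = 115°  [vertical angles at Z]
2. ∠MLV = 59°  [same arc VM]
3. ∠FMV = 24°  [△VFM]
4. ∠LVM = 41°  [△VZM]
5. ∠LMV = 80°  [△VLM]

∠LMV = 80°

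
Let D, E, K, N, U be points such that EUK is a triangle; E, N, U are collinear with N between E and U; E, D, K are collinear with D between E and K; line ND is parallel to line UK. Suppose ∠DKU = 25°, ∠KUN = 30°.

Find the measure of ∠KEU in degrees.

∠KEU = 125°

1. ∠EKU = 25°  [D on ray KE]
2. ∠EUK = 30°  [N on ray UE]
3. ∠KEU = 125°  [△EUK]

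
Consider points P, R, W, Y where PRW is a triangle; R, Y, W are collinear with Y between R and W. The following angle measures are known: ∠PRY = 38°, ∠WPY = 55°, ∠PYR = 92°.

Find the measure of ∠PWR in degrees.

1. ∠PYW = 88°  [linear pair at Y on RW]
2. ∠PWY = 37°  [△PYW]
3. ∠PWR = 37°  [Y on ray WR]

∠PWR = 37°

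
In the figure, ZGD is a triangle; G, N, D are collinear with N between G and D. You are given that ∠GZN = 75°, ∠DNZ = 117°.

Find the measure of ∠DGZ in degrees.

∠DGZ = 42°

1. ∠GNZ = 63°  [linear pair at N on GD]
2. ∠NGZ = 42°  [△ZGN]
3. ∠DGZ = 42°  [N on ray GD]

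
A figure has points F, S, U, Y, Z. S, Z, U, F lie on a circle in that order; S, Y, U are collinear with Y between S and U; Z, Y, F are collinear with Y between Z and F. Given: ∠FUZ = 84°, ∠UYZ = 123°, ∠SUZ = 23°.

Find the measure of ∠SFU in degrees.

∠SFU = 85°

1. ∠FSZ = 96°  [cyclic SZUF, opposite ∠S+∠U]
2. ∠FYS = 123°  [vertical angles at Y]
3. ∠SFZ = 23°  [same arc SZ]
4. ∠FZS = 61°  [△SZF]
5. ∠FSU = 34°  [△SYF]
6. ∠FUS = 61°  [same arc SF]
7. ∠SFU = 85°  [△SUF]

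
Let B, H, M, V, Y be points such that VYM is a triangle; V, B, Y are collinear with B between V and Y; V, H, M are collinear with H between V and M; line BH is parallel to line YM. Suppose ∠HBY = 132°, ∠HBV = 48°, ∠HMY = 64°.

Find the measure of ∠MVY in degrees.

1. ∠MYV = 48°  [BH∥YM, corresponding at B]
2. ∠VMY = 64°  [H on ray MV]
3. ∠MVY = 68°  [△VYM]

∠MVY = 68°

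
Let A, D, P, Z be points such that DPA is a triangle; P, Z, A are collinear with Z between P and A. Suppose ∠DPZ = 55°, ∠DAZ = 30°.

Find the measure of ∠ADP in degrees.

∠ADP = 95°

1. ∠APD = 55°  [Z on ray PA]
2. ∠DAP = 30°  [Z on ray AP]
3. ∠ADP = 95°  [△DPA]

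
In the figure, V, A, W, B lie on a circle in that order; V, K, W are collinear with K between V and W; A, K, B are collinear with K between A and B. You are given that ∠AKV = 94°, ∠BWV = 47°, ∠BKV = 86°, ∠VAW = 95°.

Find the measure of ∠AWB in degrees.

1. ∠BKW = 94°  [vertical angles at K]
2. ∠ABW = 39°  [△WKB]
3. ∠VBW = 85°  [cyclic VAWB, opposite ∠A+∠B]
4. ∠BVW = 48°  [△VWB]
5. ∠BAW = 48°  [same arc WB]
6. ∠AWB = 93°  [△AWB]

∠AWB = 93°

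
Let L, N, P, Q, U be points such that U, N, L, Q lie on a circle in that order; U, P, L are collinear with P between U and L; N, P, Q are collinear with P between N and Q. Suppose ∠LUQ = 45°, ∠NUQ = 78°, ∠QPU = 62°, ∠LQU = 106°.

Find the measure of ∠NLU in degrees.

1. ∠LNQ = 45°  [same arc LQ]
2. ∠LPN = 62°  [vertical angles at P]
3. ∠NLU = 73°  [△NPL]

∠NLU = 73°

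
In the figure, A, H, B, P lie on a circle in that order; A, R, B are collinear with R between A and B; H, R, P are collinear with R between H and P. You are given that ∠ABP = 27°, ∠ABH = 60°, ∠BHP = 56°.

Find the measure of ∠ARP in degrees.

∠ARP = 64°

1. ∠APH = 60°  [same arc AH]
2. ∠BAP = 56°  [same arc BP]
3. ∠ARP = 64°  [△ARP]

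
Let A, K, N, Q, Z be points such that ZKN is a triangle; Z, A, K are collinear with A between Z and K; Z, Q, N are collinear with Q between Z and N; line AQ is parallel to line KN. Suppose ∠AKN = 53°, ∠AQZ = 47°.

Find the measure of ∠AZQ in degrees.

∠AZQ = 80°

1. ∠NKZ = 53°  [A on ray KZ]
2. ∠KNZ = 47°  [AQ∥KN, corresponding at Q]
3. ∠KZN = 80°  [△ZKN]
4. ∠AZQ = 80°  [A on ZK, Q on ZN]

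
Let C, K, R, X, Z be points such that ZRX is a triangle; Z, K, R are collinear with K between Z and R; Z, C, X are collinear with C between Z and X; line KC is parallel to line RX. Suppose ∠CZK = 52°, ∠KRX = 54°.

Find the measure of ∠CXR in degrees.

∠CXR = 74°

1. ∠RZX = 52°  [K on ZR, C on ZX]
2. ∠XRZ = 54°  [K on ray RZ]
3. ∠RXZ = 74°  [△ZRX]
4. ∠CXR = 74°  [C on ray XZ]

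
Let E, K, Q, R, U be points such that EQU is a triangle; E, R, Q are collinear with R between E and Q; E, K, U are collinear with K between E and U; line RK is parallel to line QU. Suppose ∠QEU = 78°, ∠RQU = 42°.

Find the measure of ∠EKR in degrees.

∠EKR = 60°

1. ∠EQU = 42°  [R on ray QE]
2. ∠EUQ = 60°  [△EQU]
3. ∠EKR = 60°  [RK∥QU, corresponding at K]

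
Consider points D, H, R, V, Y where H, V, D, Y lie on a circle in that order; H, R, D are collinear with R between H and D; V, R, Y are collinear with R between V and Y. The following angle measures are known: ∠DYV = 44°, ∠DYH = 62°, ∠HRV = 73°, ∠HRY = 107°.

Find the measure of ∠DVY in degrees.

1. ∠DHV = 44°  [same arc VD]
2. ∠DVH = 118°  [cyclic HVDY, opposite ∠V+∠Y]
3. ∠DRV = 107°  [linear pair at R on HD]
4. ∠HDV = 18°  [△HVD]
5. ∠DVY = 55°  [△VRD]

∠DVY = 55°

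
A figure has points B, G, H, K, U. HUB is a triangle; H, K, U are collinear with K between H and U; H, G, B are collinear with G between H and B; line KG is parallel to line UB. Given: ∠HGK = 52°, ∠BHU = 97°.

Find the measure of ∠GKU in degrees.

1. ∠HBU = 52°  [KG∥UB, corresponding at G]
2. ∠BUH = 31°  [△HUB]
3. ∠GKH = 31°  [KG∥UB, corresponding at K]
4. ∠GKU = 149°  [linear pair at K on HU]

∠GKU = 149°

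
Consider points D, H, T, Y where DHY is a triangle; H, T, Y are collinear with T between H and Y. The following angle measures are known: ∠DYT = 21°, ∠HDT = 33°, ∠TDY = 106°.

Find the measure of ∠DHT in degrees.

1. ∠DTY = 53°  [△DTY]
2. ∠DTH = 127°  [linear pair at T on HY]
3. ∠DHT = 20°  [△DHT]

∠DHT = 20°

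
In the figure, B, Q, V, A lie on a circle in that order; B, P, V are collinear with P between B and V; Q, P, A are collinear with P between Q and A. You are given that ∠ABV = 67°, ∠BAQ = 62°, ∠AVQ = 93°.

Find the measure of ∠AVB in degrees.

1. ∠AQV = 67°  [same arc VA]
2. ∠APB = 51°  [△BPA]
3. ∠QAV = 20°  [△QVA]
4. ∠APV = 129°  [linear pair at P on BV]
5. ∠AVB = 31°  [△VPA]

∠AVB = 31°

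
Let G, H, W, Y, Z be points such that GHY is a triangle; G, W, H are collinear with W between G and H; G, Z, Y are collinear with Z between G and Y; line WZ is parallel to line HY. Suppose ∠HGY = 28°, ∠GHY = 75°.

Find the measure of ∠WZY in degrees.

1. ∠GYH = 77°  [△GHY]
2. ∠GZW = 77°  [WZ∥HY, corresponding at Z]
3. ∠WZY = 103°  [linear pair at Z on GY]

∠WZY = 103°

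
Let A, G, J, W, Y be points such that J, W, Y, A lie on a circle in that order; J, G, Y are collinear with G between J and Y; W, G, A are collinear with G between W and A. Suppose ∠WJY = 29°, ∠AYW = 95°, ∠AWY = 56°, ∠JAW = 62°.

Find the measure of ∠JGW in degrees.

1. ∠AJW = 85°  [cyclic JWYA, opposite ∠J+∠Y]
2. ∠AWJ = 33°  [△JWA]
3. ∠JGW = 118°  [△JGW]

∠JGW = 118°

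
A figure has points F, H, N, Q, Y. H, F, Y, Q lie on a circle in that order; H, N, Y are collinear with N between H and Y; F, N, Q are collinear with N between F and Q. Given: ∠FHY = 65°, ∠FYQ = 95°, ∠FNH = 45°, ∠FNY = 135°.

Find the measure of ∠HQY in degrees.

1. ∠FQY = 65°  [same arc FY]
2. ∠QFY = 20°  [△FYQ]
3. ∠QNY = 45°  [vertical angles at N]
4. ∠HYQ = 70°  [△YNQ]
5. ∠QHY = 20°  [same arc YQ]
6. ∠HQY = 90°  [△HYQ]

∠HQY = 90°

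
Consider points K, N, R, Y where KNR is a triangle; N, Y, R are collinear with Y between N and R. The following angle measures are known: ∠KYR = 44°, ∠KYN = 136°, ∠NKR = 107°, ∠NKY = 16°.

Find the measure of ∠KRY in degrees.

∠KRY = 45°

1. ∠KNY = 28°  [△KNY]
2. ∠KNR = 28°  [Y on ray NR]
3. ∠KRN = 45°  [△KNR]
4. ∠KRY = 45°  [Y on ray RN]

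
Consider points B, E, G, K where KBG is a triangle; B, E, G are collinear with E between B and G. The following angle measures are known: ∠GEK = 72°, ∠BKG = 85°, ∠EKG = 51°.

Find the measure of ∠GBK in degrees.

∠GBK = 38°

1. ∠EGK = 57°  [△KEG]
2. ∠BGK = 57°  [E on ray GB]
3. ∠GBK = 38°  [△KBG]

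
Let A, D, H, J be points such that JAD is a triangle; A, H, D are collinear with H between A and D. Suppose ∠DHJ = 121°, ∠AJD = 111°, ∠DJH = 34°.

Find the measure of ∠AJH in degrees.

1. ∠HDJ = 25°  [△JHD]
2. ∠AHJ = 59°  [linear pair at H on AD]
3. ∠ADJ = 25°  [H on ray DA]
4. ∠DAJ = 44°  [△JAD]
5. ∠HAJ = 44°  [H on ray AD]
6. ∠AJH = 77°  [△JAH]

∠AJH = 77°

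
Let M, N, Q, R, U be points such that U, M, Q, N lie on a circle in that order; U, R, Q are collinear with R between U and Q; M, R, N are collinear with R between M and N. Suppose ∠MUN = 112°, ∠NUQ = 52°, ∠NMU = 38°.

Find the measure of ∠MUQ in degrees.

1. ∠MQN = 68°  [cyclic UMQN, opposite ∠U+∠Q]
2. ∠NMQ = 52°  [same arc QN]
3. ∠MNQ = 60°  [△MQN]
4. ∠MUQ = 60°  [same arc MQ]

∠MUQ = 60°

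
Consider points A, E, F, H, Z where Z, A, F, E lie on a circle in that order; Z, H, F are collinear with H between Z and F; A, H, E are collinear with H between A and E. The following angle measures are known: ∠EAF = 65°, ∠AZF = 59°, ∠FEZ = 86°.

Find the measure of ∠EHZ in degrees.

∠EHZ = 88°

1. ∠EZF = 65°  [same arc FE]
2. ∠AEF = 59°  [same arc AF]
3. ∠EFZ = 29°  [△ZFE]
4. ∠EHF = 92°  [△FHE]
5. ∠EHZ = 88°  [linear pair at H on ZF]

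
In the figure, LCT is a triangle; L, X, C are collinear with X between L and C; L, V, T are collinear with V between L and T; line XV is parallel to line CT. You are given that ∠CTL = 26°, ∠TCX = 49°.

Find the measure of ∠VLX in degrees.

1. ∠LCT = 49°  [X on ray CL]
2. ∠CLT = 105°  [△LCT]
3. ∠VLX = 105°  [X on LC, V on LT]

∠VLX = 105°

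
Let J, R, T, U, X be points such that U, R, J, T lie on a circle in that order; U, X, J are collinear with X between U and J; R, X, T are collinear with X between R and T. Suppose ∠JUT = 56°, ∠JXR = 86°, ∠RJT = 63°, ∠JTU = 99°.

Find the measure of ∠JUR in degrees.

∠JUR = 61°

1. ∠TJU = 25°  [△UJT]
2. ∠RXU = 94°  [linear pair at X on UJ]
3. ∠TRU = 25°  [same arc UT]
4. ∠JUR = 61°  [△UXR]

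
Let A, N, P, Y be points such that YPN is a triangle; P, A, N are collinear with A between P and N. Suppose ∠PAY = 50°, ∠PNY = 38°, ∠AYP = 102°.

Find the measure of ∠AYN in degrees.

∠AYN = 12°

1. ∠NAY = 130°  [linear pair at A on PN]
2. ∠ANY = 38°  [A on ray NP]
3. ∠AYN = 12°  [△YAN]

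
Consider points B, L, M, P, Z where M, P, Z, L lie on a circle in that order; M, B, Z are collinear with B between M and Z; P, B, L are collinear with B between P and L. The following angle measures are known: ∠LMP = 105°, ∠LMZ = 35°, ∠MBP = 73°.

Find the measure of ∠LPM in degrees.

1. ∠LZP = 75°  [cyclic MPZL, opposite ∠M+∠Z]
2. ∠LPZ = 35°  [same arc ZL]
3. ∠LBZ = 73°  [vertical angles at B]
4. ∠PLZ = 70°  [△PZL]
5. ∠LZM = 37°  [△ZBL]
6. ∠LPM = 37°  [same arc ML]

∠LPM = 37°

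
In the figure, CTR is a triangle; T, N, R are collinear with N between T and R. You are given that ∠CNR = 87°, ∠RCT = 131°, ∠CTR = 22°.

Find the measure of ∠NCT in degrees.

1. ∠CNT = 93°  [linear pair at N on TR]
2. ∠CTN = 22°  [N on ray TR]
3. ∠NCT = 65°  [△CTN]

∠NCT = 65°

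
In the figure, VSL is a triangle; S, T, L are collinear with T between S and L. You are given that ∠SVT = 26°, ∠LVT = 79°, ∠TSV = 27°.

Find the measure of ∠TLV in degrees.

∠TLV = 48°

1. ∠STV = 127°  [△VST]
2. ∠LTV = 53°  [linear pair at T on SL]
3. ∠TLV = 48°  [△VTL]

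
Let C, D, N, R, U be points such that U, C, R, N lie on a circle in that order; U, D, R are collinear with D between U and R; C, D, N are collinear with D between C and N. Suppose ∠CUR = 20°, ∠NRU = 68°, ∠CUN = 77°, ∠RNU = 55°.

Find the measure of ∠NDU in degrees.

1. ∠NCU = 68°  [same arc UN]
2. ∠NUR = 57°  [△URN]
3. ∠CNU = 35°  [△UCN]
4. ∠NDU = 88°  [△UDN]

∠NDU = 88°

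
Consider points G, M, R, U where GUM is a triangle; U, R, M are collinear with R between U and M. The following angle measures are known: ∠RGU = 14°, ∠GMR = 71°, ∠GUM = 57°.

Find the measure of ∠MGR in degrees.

1. ∠GUR = 57°  [R on ray UM]
2. ∠GRU = 109°  [△GUR]
3. ∠GRM = 71°  [linear pair at R on UM]
4. ∠MGR = 38°  [△GRM]

∠MGR = 38°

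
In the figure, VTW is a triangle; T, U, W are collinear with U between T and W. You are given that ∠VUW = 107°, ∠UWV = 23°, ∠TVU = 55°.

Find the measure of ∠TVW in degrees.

∠TVW = 105°

1. ∠TUV = 73°  [linear pair at U on TW]
2. ∠TWV = 23°  [U on ray WT]
3. ∠UTV = 52°  [△VTU]
4. ∠VTW = 52°  [U on ray TW]
5. ∠TVW = 105°  [△VTW]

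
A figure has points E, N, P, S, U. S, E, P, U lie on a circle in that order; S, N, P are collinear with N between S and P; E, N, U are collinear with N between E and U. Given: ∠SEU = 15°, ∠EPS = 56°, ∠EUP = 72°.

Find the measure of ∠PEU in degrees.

1. ∠EUS = 56°  [same arc SE]
2. ∠ESU = 109°  [△SEU]
3. ∠EPU = 71°  [cyclic SEPU, opposite ∠S+∠P]
4. ∠PEU = 37°  [△EPU]

∠PEU = 37°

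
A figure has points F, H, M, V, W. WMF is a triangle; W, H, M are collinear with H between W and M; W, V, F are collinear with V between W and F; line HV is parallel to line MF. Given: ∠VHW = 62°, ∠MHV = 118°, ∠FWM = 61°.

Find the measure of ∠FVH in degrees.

1. ∠FMW = 62°  [HV∥MF, corresponding at H]
2. ∠MFW = 57°  [△WMF]
3. ∠HVW = 57°  [HV∥MF, corresponding at V]
4. ∠FVH = 123°  [linear pair at V on WF]

∠FVH = 123°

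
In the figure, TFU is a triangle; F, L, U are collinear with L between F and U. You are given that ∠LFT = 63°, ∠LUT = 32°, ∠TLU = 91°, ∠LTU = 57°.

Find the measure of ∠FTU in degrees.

1. ∠TFU = 63°  [L on ray FU]
2. ∠FUT = 32°  [L on ray UF]
3. ∠FTU = 85°  [△TFU]

∠FTU = 85°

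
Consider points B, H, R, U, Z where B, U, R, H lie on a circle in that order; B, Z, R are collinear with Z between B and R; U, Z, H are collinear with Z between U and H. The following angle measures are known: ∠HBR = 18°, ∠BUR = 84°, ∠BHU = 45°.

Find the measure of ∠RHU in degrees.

∠RHU = 51°

1. ∠BZH = 117°  [△BZH]
2. ∠BHR = 96°  [cyclic BURH, opposite ∠U+∠H]
3. ∠HZR = 63°  [linear pair at Z on BR]
4. ∠BRH = 66°  [△BRH]
5. ∠RHU = 51°  [△RZH]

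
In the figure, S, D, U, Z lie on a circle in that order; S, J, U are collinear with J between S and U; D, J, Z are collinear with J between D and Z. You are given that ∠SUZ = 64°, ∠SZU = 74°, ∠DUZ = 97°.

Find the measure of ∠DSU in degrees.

∠DSU = 41°

1. ∠SDZ = 64°  [same arc SZ]
2. ∠SDU = 106°  [cyclic SDUZ, opposite ∠D+∠Z]
3. ∠DSZ = 83°  [cyclic SDUZ, opposite ∠S+∠U]
4. ∠DZS = 33°  [△SDZ]
5. ∠DUS = 33°  [same arc SD]
6. ∠DSU = 41°  [△SDU]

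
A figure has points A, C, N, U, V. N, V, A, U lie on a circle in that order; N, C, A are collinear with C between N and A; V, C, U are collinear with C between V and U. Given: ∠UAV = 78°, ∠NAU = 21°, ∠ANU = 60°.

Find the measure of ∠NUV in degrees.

1. ∠UNV = 102°  [cyclic NVAU, opposite ∠N+∠A]
2. ∠NVU = 21°  [same arc NU]
3. ∠NUV = 57°  [△NVU]

∠NUV = 57°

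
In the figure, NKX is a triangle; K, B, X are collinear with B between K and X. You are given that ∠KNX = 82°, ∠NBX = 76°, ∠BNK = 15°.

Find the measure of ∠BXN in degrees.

1. ∠KBN = 104°  [linear pair at B on KX]
2. ∠BKN = 61°  [△NKB]
3. ∠NKX = 61°  [B on ray KX]
4. ∠KXN = 37°  [△NKX]
5. ∠BXN = 37°  [B on ray XK]

∠BXN = 37°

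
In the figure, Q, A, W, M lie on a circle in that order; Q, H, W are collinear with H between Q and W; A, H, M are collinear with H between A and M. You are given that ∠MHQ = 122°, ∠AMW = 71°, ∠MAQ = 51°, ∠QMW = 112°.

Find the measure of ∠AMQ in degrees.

1. ∠MHW = 58°  [linear pair at H on QW]
2. ∠MWQ = 51°  [△WHM]
3. ∠MQW = 17°  [△QWM]
4. ∠AMQ = 41°  [△QHM]

∠AMQ = 41°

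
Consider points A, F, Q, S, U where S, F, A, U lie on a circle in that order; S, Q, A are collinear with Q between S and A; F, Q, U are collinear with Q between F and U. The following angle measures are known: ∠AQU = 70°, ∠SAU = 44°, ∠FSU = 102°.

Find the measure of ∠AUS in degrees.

1. ∠SQU = 110°  [linear pair at Q on SA]
2. ∠SFU = 44°  [same arc SU]
3. ∠FUS = 34°  [△SFU]
4. ∠ASU = 36°  [△SQU]
5. ∠AUS = 100°  [△SAU]

∠AUS = 100°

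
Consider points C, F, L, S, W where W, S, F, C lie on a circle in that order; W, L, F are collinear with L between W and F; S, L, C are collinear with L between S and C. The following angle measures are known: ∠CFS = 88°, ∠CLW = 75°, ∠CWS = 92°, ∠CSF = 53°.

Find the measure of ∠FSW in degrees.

∠FSW = 89°

1. ∠FCS = 39°  [△SFC]
2. ∠FLS = 75°  [vertical angles at L]
3. ∠SFW = 52°  [△SLF]
4. ∠FWS = 39°  [same arc SF]
5. ∠FSW = 89°  [△WSF]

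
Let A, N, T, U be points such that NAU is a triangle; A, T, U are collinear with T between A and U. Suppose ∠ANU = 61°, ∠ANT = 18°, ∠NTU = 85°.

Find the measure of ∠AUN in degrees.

1. ∠ATN = 95°  [linear pair at T on AU]
2. ∠NAT = 67°  [△NAT]
3. ∠NAU = 67°  [T on ray AU]
4. ∠AUN = 52°  [△NAU]

∠AUN = 52°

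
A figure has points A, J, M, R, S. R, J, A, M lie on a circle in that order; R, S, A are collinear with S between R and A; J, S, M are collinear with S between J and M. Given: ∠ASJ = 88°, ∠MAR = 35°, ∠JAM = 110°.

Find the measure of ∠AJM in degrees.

1. ∠MSR = 88°  [vertical angles at S]
2. ∠ASM = 92°  [linear pair at S on RA]
3. ∠AMJ = 53°  [△ASM]
4. ∠AJM = 17°  [△JAM]

∠AJM = 17°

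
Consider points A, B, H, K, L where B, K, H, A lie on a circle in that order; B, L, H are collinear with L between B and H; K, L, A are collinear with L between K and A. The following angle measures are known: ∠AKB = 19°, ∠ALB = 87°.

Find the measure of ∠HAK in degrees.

1. ∠AHB = 19°  [same arc BA]
2. ∠ALH = 93°  [linear pair at L on BH]
3. ∠HAK = 68°  [△HLA]

∠HAK = 68°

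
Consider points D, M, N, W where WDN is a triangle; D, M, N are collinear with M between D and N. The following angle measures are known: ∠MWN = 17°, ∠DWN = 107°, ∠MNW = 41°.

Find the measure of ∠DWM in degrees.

1. ∠NMW = 122°  [△WMN]
2. ∠DNW = 41°  [M on ray ND]
3. ∠DMW = 58°  [linear pair at M on DN]
4. ∠NDW = 32°  [△WDN]
5. ∠MDW = 32°  [M on ray DN]
6. ∠DWM = 90°  [△WDM]

∠DWM = 90°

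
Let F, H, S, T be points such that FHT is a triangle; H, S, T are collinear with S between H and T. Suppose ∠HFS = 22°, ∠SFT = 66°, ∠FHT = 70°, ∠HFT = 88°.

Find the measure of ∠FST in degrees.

1. ∠FTH = 22°  [△FHT]
2. ∠FTS = 22°  [S on ray TH]
3. ∠FST = 92°  [△FST]

∠FST = 92°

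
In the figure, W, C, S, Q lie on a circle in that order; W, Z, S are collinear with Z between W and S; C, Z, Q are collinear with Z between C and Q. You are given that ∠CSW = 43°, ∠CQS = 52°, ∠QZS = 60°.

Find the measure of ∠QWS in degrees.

1. ∠CQW = 43°  [same arc WC]
2. ∠QZW = 120°  [linear pair at Z on WS]
3. ∠QWS = 17°  [△WZQ]

∠QWS = 17°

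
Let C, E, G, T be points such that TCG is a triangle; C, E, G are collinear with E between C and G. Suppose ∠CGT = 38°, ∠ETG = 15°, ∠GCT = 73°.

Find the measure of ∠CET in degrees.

1. ∠EGT = 38°  [E on ray GC]
2. ∠GET = 127°  [△TEG]
3. ∠CET = 53°  [linear pair at E on CG]

∠CET = 53°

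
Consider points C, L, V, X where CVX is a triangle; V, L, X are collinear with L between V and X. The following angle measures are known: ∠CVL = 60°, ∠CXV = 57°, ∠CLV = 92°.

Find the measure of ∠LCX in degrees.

1. ∠CXL = 57°  [L on ray XV]
2. ∠CLX = 88°  [linear pair at L on VX]
3. ∠LCX = 35°  [△CLX]

∠LCX = 35°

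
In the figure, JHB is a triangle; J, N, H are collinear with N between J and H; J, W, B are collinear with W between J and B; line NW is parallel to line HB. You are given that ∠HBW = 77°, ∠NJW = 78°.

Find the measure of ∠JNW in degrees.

∠JNW = 25°

1. ∠HBJ = 77°  [W on ray BJ]
2. ∠BJH = 78°  [N on JH, W on JB]
3. ∠BHJ = 25°  [△JHB]
4. ∠JNW = 25°  [NW∥HB, corresponding at N]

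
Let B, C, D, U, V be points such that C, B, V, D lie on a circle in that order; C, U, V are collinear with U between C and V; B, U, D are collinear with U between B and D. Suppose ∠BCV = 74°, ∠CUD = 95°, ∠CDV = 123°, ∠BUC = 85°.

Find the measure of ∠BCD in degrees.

1. ∠CBD = 21°  [△CUB]
2. ∠CBV = 57°  [cyclic CBVD, opposite ∠B+∠D]
3. ∠BVC = 49°  [△CBV]
4. ∠BDC = 49°  [same arc CB]
5. ∠BCD = 110°  [△CBD]

∠BCD = 110°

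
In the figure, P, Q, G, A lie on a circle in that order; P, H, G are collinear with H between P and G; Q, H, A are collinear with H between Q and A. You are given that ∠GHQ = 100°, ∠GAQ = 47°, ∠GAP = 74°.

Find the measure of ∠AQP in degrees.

1. ∠PHQ = 80°  [linear pair at H on PG]
2. ∠GPQ = 47°  [same arc QG]
3. ∠AQP = 53°  [△PHQ]

∠AQP = 53°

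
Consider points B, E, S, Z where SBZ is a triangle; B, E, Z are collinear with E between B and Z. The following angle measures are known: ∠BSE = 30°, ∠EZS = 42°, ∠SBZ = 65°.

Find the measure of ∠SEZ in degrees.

∠SEZ = 95°

1. ∠EBS = 65°  [E on ray BZ]
2. ∠BES = 85°  [△SBE]
3. ∠SEZ = 95°  [linear pair at E on BZ]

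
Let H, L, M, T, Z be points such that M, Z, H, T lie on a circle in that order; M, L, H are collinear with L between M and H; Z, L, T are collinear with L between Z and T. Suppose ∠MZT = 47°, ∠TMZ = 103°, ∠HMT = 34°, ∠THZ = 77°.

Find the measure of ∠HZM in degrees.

1. ∠MHT = 47°  [same arc MT]
2. ∠HTM = 99°  [△MHT]
3. ∠HZM = 81°  [cyclic MZHT, opposite ∠Z+∠T]

∠HZM = 81°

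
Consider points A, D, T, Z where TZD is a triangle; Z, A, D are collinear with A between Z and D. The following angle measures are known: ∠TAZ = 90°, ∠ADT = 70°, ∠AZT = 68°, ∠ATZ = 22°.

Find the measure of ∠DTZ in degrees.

∠DTZ = 42°

1. ∠TDZ = 70°  [A on ray DZ]
2. ∠DZT = 68°  [A on ray ZD]
3. ∠DTZ = 42°  [△TZD]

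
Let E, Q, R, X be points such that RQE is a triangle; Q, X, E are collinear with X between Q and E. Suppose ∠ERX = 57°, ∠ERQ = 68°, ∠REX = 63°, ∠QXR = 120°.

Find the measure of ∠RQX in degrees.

∠RQX = 49°

1. ∠QER = 63°  [X on ray EQ]
2. ∠EQR = 49°  [△RQE]
3. ∠RQX = 49°  [X on ray QE]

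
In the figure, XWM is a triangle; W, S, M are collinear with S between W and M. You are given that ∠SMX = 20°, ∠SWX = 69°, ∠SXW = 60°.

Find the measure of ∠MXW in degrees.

1. ∠WMX = 20°  [S on ray MW]
2. ∠MWX = 69°  [S on ray WM]
3. ∠MXW = 91°  [△XWM]

∠MXW = 91°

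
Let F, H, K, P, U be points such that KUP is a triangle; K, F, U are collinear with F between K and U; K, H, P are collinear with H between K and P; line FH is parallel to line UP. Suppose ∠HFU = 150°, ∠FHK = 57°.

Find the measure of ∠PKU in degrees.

1. ∠HFK = 30°  [linear pair at F on KU]
2. ∠FKH = 93°  [△KFH]
3. ∠PKU = 93°  [F on KU, H on KP]

∠PKU = 93°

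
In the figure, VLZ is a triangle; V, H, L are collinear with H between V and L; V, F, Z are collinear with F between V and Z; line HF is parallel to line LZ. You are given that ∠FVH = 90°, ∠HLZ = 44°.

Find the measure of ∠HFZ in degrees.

1. ∠LVZ = 90°  [H on VL, F on VZ]
2. ∠VLZ = 44°  [H on ray LV]
3. ∠LZV = 46°  [△VLZ]
4. ∠HFV = 46°  [HF∥LZ, corresponding at F]
5. ∠HFZ = 134°  [linear pair at F on VZ]

∠HFZ = 134°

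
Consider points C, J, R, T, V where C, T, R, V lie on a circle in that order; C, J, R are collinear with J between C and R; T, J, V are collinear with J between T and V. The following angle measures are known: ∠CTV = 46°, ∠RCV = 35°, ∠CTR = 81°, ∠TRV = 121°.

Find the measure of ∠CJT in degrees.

∠CJT = 110°

1. ∠CRV = 46°  [same arc CV]
2. ∠RTV = 35°  [same arc RV]
3. ∠RVT = 24°  [△TRV]
4. ∠RJV = 110°  [△RJV]
5. ∠CJT = 110°  [vertical angles at J]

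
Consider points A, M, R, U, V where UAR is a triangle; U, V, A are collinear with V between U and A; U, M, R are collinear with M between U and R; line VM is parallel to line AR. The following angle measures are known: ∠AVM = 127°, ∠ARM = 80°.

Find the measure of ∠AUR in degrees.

∠AUR = 47°

1. ∠MVU = 53°  [linear pair at V on UA]
2. ∠ARU = 80°  [M on ray RU]
3. ∠RAU = 53°  [VM∥AR, corresponding at V]
4. ∠AUR = 47°  [△UAR]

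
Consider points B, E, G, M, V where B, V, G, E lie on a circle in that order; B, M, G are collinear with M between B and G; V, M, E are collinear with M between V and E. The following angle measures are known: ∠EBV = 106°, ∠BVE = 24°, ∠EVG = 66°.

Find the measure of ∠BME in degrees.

∠BME = 64°

1. ∠BEV = 50°  [△BVE]
2. ∠EBG = 66°  [same arc GE]
3. ∠BME = 64°  [△BME]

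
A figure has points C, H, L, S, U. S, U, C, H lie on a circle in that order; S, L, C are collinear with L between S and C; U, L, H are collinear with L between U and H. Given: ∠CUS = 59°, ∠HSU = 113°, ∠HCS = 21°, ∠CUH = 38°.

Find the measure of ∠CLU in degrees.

∠CLU = 96°

1. ∠CHS = 121°  [cyclic SUCH, opposite ∠U+∠H]
2. ∠HUS = 21°  [same arc SH]
3. ∠CSH = 38°  [△SCH]
4. ∠SHU = 46°  [△SUH]
5. ∠HLS = 96°  [△SLH]
6. ∠CLU = 96°  [vertical angles at L]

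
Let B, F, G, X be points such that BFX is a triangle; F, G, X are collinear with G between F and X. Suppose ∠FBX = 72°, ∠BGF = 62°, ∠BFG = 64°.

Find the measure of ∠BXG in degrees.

∠BXG = 44°

1. ∠BFX = 64°  [G on ray FX]
2. ∠BXF = 44°  [△BFX]
3. ∠BXG = 44°  [G on ray XF]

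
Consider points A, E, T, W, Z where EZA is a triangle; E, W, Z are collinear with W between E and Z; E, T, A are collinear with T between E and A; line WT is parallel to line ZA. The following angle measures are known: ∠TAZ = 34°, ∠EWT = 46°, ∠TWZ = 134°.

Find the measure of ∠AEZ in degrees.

∠AEZ = 100°

1. ∠EAZ = 34°  [T on ray AE]
2. ∠AZE = 46°  [WT∥ZA, corresponding at W]
3. ∠AEZ = 100°  [△EZA]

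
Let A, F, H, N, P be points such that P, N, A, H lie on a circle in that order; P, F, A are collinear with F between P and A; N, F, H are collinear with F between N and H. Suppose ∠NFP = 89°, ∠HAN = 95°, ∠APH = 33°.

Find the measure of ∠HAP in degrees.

∠HAP = 39°

1. ∠AFH = 89°  [vertical angles at F]
2. ∠ANH = 33°  [same arc AH]
3. ∠AHN = 52°  [△NAH]
4. ∠HAP = 39°  [△AFH]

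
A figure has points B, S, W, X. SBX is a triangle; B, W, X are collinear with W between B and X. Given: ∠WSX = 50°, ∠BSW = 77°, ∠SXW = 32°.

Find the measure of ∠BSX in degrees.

∠BSX = 127°

1. ∠SWX = 98°  [△SWX]
2. ∠BXS = 32°  [W on ray XB]
3. ∠BWS = 82°  [linear pair at W on BX]
4. ∠SBW = 21°  [△SBW]
5. ∠SBX = 21°  [W on ray BX]
6. ∠BSX = 127°  [△SBX]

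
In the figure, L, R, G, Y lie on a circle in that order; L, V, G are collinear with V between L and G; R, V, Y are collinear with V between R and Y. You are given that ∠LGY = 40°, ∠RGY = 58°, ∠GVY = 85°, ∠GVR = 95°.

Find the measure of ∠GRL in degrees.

∠GRL = 107°

1. ∠LRY = 40°  [same arc LY]
2. ∠GYR = 55°  [△GVY]
3. ∠GRY = 67°  [△RGY]
4. ∠LVR = 85°  [vertical angles at V]
5. ∠LGR = 18°  [△RVG]
6. ∠GLR = 55°  [△LVR]
7. ∠GRL = 107°  [△LRG]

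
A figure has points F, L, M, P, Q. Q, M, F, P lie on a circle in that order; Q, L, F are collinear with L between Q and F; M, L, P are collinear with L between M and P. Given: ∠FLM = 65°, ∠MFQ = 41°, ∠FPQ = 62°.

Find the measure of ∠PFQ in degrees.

∠PFQ = 44°

1. ∠PLQ = 65°  [vertical angles at L]
2. ∠MPQ = 41°  [same arc QM]
3. ∠FQP = 74°  [△QLP]
4. ∠PFQ = 44°  [△QFP]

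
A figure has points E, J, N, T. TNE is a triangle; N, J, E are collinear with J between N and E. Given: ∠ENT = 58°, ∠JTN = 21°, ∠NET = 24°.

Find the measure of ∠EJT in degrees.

1. ∠JNT = 58°  [J on ray NE]
2. ∠NJT = 101°  [△TNJ]
3. ∠EJT = 79°  [linear pair at J on NE]

∠EJT = 79°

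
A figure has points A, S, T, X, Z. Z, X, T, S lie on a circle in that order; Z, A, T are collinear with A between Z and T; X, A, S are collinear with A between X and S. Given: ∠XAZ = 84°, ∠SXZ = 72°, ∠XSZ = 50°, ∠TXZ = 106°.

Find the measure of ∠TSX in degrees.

1. ∠SAT = 84°  [vertical angles at A]
2. ∠STZ = 72°  [same arc ZS]
3. ∠TSX = 24°  [△TAS]

∠TSX = 24°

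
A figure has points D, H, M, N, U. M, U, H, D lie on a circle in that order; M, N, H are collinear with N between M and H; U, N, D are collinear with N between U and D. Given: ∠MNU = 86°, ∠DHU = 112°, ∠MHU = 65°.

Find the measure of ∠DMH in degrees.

∠DMH = 21°

1. ∠DNH = 86°  [vertical angles at N]
2. ∠MDU = 65°  [same arc MU]
3. ∠DNM = 94°  [linear pair at N on MH]
4. ∠DMH = 21°  [△MND]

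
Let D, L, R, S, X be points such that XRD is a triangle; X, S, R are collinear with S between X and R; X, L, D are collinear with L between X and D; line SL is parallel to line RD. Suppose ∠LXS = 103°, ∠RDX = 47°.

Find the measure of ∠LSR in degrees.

∠LSR = 150°

1. ∠DXR = 103°  [S on XR, L on XD]
2. ∠DRX = 30°  [△XRD]
3. ∠LSX = 30°  [SL∥RD, corresponding at S]
4. ∠LSR = 150°  [linear pair at S on XR]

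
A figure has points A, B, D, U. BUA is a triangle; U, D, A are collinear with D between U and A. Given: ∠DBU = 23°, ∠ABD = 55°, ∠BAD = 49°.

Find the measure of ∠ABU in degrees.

∠ABU = 78°

1. ∠ADB = 76°  [△BDA]
2. ∠BAU = 49°  [D on ray AU]
3. ∠BDU = 104°  [linear pair at D on UA]
4. ∠BUD = 53°  [△BUD]
5. ∠AUB = 53°  [D on ray UA]
6. ∠ABU = 78°  [△BUA]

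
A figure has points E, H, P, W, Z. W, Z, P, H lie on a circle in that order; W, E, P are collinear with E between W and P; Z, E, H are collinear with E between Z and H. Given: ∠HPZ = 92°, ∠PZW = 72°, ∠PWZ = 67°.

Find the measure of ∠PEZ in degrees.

1. ∠WPZ = 41°  [△WZP]
2. ∠PHZ = 67°  [same arc ZP]
3. ∠HZP = 21°  [△ZPH]
4. ∠PEZ = 118°  [△ZEP]

∠PEZ = 118°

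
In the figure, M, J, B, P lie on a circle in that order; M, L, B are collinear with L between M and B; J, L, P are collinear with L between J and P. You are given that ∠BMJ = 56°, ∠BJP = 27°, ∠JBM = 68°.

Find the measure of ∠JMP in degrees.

∠JMP = 83°

1. ∠BPJ = 56°  [same arc JB]
2. ∠JBP = 97°  [△JBP]
3. ∠JMP = 83°  [cyclic MJBP, opposite ∠M+∠B]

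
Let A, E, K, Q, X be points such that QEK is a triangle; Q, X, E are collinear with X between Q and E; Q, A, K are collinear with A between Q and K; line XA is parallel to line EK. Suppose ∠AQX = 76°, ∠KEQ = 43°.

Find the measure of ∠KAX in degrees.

∠KAX = 119°

1. ∠EQK = 76°  [X on QE, A on QK]
2. ∠EKQ = 61°  [△QEK]
3. ∠QAX = 61°  [XA∥EK, corresponding at A]
4. ∠KAX = 119°  [linear pair at A on QK]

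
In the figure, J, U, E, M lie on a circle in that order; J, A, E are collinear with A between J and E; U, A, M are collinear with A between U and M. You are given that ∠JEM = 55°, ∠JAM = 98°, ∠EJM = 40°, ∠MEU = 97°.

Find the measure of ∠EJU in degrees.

1. ∠EUM = 40°  [same arc EM]
2. ∠EMU = 43°  [△UEM]
3. ∠EJU = 43°  [same arc UE]

∠EJU = 43°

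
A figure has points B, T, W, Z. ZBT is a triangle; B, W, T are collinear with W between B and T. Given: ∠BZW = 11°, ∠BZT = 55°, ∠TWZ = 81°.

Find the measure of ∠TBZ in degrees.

∠TBZ = 70°

1. ∠BWZ = 99°  [linear pair at W on BT]
2. ∠WBZ = 70°  [△ZBW]
3. ∠TBZ = 70°  [W on ray BT]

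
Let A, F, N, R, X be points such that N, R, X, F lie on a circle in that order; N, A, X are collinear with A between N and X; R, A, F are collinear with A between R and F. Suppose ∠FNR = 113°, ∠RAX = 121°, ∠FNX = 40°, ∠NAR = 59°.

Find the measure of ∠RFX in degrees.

∠RFX = 73°

1. ∠FXR = 67°  [cyclic NRXF, opposite ∠N+∠X]
2. ∠FRX = 40°  [same arc XF]
3. ∠RFX = 73°  [△RXF]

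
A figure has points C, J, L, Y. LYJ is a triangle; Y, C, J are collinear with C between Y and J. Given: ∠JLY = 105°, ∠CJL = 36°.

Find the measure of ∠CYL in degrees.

∠CYL = 39°

1. ∠LJY = 36°  [C on ray JY]
2. ∠JYL = 39°  [△LYJ]
3. ∠CYL = 39°  [C on ray YJ]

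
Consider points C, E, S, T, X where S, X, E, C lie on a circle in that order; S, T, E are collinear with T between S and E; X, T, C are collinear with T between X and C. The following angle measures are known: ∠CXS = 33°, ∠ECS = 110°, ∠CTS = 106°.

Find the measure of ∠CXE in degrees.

∠CXE = 37°

1. ∠CES = 33°  [same arc SC]
2. ∠CSE = 37°  [△SEC]
3. ∠CXE = 37°  [same arc EC]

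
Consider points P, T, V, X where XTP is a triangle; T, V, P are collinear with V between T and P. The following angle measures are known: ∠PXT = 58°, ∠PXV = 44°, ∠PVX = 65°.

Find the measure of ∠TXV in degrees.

∠TXV = 14°

1. ∠VPX = 71°  [△XVP]
2. ∠TVX = 115°  [linear pair at V on TP]
3. ∠TPX = 71°  [V on ray PT]
4. ∠PTX = 51°  [△XTP]
5. ∠VTX = 51°  [V on ray TP]
6. ∠TXV = 14°  [△XTV]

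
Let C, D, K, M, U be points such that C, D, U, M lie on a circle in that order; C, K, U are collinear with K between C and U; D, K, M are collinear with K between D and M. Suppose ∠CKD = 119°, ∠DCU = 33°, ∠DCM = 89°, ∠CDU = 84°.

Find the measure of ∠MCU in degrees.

∠MCU = 56°

1. ∠MKU = 119°  [vertical angles at K]
2. ∠CDM = 28°  [△CKD]
3. ∠CMD = 63°  [△CDM]
4. ∠CKM = 61°  [linear pair at K on CU]
5. ∠MCU = 56°  [△CKM]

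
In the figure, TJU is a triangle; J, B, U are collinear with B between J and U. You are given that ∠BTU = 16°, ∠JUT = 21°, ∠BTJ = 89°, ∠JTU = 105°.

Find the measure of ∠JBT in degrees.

1. ∠TJU = 54°  [△TJU]
2. ∠BJT = 54°  [B on ray JU]
3. ∠JBT = 37°  [△TJB]

∠JBT = 37°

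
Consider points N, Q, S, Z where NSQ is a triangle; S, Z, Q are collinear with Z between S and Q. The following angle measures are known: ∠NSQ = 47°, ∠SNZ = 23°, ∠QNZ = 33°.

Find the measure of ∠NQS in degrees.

1. ∠NSZ = 47°  [Z on ray SQ]
2. ∠NZS = 110°  [△NSZ]
3. ∠NZQ = 70°  [linear pair at Z on SQ]
4. ∠NQZ = 77°  [△NZQ]
5. ∠NQS = 77°  [Z on ray QS]

∠NQS = 77°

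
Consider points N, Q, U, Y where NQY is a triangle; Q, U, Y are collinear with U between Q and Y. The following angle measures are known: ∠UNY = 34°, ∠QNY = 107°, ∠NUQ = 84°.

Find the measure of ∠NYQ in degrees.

∠NYQ = 50°

1. ∠NUY = 96°  [linear pair at U on QY]
2. ∠NYU = 50°  [△NUY]
3. ∠NYQ = 50°  [U on ray YQ]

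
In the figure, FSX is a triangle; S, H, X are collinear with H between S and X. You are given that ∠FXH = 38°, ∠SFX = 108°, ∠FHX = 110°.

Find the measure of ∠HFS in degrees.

∠HFS = 76°

1. ∠FXS = 38°  [H on ray XS]
2. ∠FSX = 34°  [△FSX]
3. ∠FHS = 70°  [linear pair at H on SX]
4. ∠FSH = 34°  [H on ray SX]
5. ∠HFS = 76°  [△FSH]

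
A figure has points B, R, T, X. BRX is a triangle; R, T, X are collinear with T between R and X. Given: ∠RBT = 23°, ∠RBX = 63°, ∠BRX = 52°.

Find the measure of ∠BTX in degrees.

∠BTX = 75°

1. ∠BRT = 52°  [T on ray RX]
2. ∠BTR = 105°  [△BRT]
3. ∠BTX = 75°  [linear pair at T on RX]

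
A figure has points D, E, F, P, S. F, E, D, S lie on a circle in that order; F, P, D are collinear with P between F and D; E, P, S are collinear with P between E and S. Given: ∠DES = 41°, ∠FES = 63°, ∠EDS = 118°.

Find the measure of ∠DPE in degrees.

1. ∠DFS = 41°  [same arc DS]
2. ∠DSE = 21°  [△EDS]
3. ∠FDS = 63°  [same arc FS]
4. ∠DSF = 76°  [△FDS]
5. ∠DFE = 21°  [same arc ED]
6. ∠DEF = 104°  [cyclic FEDS, opposite ∠E+∠S]
7. ∠EDF = 55°  [△FED]
8. ∠DPE = 84°  [△EPD]

∠DPE = 84°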